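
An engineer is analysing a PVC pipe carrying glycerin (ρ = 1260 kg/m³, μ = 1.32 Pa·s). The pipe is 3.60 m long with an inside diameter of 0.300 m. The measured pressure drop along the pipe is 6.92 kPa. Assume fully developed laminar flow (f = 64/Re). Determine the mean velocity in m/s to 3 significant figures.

For laminar flow, f = 64/Re with Re = ρVD/μ, so Darcy-Weisbach reduces to ΔP = 32μLV/D². Solving for V: V = ΔP·D²/(32μL) = 6920·(0.3)²/(32·1.32·3.6) = 4.096 m/s.
Check: Re = ρVD/μ = 1260·4.096·0.3/1.32 = 1173 < 2300, so the laminar assumption holds.

V ≈ 4.10 m/s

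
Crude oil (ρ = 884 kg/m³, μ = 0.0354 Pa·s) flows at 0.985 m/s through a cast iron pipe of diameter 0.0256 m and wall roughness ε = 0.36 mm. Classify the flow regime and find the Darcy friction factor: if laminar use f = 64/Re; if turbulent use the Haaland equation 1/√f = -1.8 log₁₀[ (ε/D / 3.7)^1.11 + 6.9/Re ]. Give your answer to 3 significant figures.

f ≈ 0.102

Re = ρVD/μ = 884·0.985·0.0256/0.0354 = 629.7.
Re < 2300 → laminar, so f = 64/Re = 0.1016 (roughness is irrelevant in laminar flow).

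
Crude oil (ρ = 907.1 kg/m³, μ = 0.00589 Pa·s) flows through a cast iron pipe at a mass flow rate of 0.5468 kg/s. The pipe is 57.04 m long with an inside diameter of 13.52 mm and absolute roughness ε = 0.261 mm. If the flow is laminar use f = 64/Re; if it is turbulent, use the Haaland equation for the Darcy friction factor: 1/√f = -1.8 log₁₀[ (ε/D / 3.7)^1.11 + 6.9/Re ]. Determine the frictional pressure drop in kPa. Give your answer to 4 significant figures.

ΔP ≈ 1763 kPa

A = πD²/4 = π(0.01352)²/4 = 0.0001436 m²; mean velocity V = ṁ/(ρA) = 0.5468/(907.1 · 0.0001436) = 4.199 m/s.
Reynolds number Re = ρVD/μ = 907.1 · 4.199 · 0.01352 / 0.00589 = 8743.
Re > 4000 → turbulent. Relative roughness ε/D = 0.000261/0.01352 = 0.0193. Haaland: 1/√f = -1.8 log₁₀[(0.0193/3.7)^1.11 + 6.9/8743] = -1.8 log₁₀[0.00293 + 0.000789] = 4.374, so f = 0.05227.
Darcy-Weisbach: ΔP = f(L/D)(ρV²/2) = 0.05227·(57.04/0.01352)·(907.1·4.199²/2) = 0.05227·4219·7996 = 1.763e+06 Pa.
ΔP = 1.763e+06 Pa = 1763 kPa.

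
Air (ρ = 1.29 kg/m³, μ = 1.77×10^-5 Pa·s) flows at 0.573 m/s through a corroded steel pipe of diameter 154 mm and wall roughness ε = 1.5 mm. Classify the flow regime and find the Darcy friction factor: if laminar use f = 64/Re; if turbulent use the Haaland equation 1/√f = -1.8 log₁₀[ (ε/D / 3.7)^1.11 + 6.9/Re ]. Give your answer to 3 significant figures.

f ≈ 0.0452

Re = ρVD/μ = 1.29·0.573·0.154/1.77e-05 = 6431.
Re > 4000 → turbulent. ε/D = 0.0015/0.154 = 0.00974; Haaland: 1/√f = -1.8 log₁₀[0.00137 + 0.00107] = 4.702, so f = 0.04523.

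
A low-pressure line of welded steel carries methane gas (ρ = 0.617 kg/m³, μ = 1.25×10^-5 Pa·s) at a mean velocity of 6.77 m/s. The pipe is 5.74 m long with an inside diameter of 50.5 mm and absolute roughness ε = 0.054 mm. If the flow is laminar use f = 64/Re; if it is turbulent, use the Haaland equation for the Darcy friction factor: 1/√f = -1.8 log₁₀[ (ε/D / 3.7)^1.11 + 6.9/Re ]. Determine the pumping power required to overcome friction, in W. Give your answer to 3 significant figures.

Reynolds number Re = ρVD/μ = 0.617 · 6.77 · 0.0505 / 1.25e-05 = 1.688e+04.
Re > 4000 → turbulent. Relative roughness ε/D = 5.4e-05/0.0505 = 0.00107. Haaland: 1/√f = -1.8 log₁₀[(0.00107/3.7)^1.11 + 6.9/1.688e+04] = -1.8 log₁₀[0.000118 + 0.000409] = 5.901, so f = 0.02872.
Darcy-Weisbach: ΔP = f(L/D)(ρV²/2) = 0.02872·(5.74/0.0505)·(0.617·6.77²/2) = 0.02872·113.7·14.14 = 46.15 Pa.
Q = V·A = 6.77·0.002003 = 0.01356 m³/s.
Pumping power P = QΔP = 0.01356·46.15 = 0.6258 W = 0.626 W.

P ≈ 0.626 W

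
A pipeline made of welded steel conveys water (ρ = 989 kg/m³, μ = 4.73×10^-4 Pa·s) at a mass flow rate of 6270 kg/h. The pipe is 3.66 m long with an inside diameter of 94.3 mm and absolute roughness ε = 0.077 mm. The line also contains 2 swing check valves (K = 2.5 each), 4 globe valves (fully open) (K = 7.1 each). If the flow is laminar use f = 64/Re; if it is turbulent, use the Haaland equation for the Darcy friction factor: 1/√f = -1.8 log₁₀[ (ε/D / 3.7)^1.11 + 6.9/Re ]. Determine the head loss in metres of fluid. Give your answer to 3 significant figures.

h_f ≈ 0.111 m

ṁ = 6270 kg/h = 6270/3600 = 1.742 kg/s.
A = πD²/4 = π(0.0943)²/4 = 0.006984 m²; mean velocity V = ṁ/(ρA) = 1.742/(989 · 0.006984) = 0.2521 m/s.
Reynolds number Re = ρVD/μ = 989 · 0.2521 · 0.0943 / 0.000473 = 4.972e+04.
Re > 4000 → turbulent. Relative roughness ε/D = 7.7e-05/0.0943 = 0.000817. Haaland: 1/√f = -1.8 log₁₀[(0.000817/3.7)^1.11 + 6.9/4.972e+04] = -1.8 log₁₀[8.74e-05 + 0.000139] = 6.562, so f = 0.02322.
Total minor-loss coefficient ΣK = 2·2.5 + 4·7.1 = 33.4.
ΔP = [f·L/D + ΣK]·(ρV²/2) = [0.02322·3.66/0.0943 + 33.4]·(989·0.2521²/2) = [0.9014 + 33.4]·31.44 = 1078 Pa.
Head loss h_f = ΔP/(ρg) = 1078/(989·9.81) = 0.111 m.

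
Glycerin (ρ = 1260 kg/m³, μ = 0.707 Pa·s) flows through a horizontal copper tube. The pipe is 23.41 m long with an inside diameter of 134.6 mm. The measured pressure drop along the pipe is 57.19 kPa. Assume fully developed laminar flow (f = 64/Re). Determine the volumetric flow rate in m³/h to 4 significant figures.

For laminar flow, f = 64/Re with Re = ρVD/μ, so Darcy-Weisbach reduces to ΔP = 32μLV/D². Solving for V: V = ΔP·D²/(32μL) = 5.719e+04·(0.1346)²/(32·0.707·23.41) = 1.956 m/s.
Check: Re = ρVD/μ = 1260·1.956·0.1346/0.707 = 469.3 < 2300, so the laminar assumption holds.
Q = V·A = 1.956·(π/4·0.1346²) = 0.02784 m³/s = 100.2 m³/h.

Q ≈ 100.2 m³/h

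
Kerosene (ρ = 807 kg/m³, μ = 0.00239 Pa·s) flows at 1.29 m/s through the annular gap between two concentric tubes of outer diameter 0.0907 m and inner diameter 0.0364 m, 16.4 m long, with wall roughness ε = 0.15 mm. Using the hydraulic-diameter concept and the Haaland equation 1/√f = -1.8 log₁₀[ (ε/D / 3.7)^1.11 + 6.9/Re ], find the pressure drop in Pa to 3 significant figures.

Hydraulic diameter D_h = 4A/P = D_o - D_i = 0.0907 - 0.0364 = 0.0543 m.
Re = ρVD_h/μ = 807·1.29·0.0543/0.00239 = 2.365e+04.
ε/D_h = 0.00015/0.0543 = 0.00276; Haaland gives 1/√f = -1.8 log₁₀[0.000338+0.000292] = 5.761, so f = 0.03013.
ΔP = f(L/D_h)(ρV²/2) = 0.03013·16.4/0.0543·671.5 = 6110 Pa.

ΔP ≈ 6110 Pa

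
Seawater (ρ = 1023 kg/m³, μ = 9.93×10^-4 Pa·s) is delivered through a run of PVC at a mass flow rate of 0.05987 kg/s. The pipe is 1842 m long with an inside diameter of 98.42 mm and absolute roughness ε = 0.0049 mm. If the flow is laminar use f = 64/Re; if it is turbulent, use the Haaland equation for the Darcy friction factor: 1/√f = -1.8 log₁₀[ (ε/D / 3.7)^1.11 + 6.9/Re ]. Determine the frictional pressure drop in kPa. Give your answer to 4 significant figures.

ΔP ≈ 0.04648 kPa

A = πD²/4 = π(0.09842)²/4 = 0.007608 m²; mean velocity V = ṁ/(ρA) = 0.05987/(1023 · 0.007608) = 0.007693 m/s.
Reynolds number Re = ρVD/μ = 1023 · 0.007693 · 0.09842 / 0.000993 = 780.
Re < 2300 → laminar flow, so f = 64/Re = 64/780 = 0.08205 (the turbulent correlation is not needed).
Darcy-Weisbach: ΔP = f(L/D)(ρV²/2) = 0.08205·(1842/0.09842)·(1023·0.007693²/2) = 0.08205·1.872e+04·0.03027 = 46.48 Pa.
ΔP = 46.48 Pa = 0.04648 kPa.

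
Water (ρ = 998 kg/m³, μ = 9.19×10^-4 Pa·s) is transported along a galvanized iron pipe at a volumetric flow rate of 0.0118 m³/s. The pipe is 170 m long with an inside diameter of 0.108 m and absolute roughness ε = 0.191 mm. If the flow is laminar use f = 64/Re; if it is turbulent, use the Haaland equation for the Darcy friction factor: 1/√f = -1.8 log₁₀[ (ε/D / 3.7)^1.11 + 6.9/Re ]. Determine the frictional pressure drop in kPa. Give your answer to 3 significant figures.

ΔP ≈ 31.1 kPa

Cross-sectional area A = πD²/4 = π(0.108)²/4 = 0.009161 m²; mean velocity V = Q/A = 0.0118/0.009161 = 1.288 m/s.
Reynolds number Re = ρVD/μ = 998 · 1.288 · 0.108 / 0.000919 = 1.511e+05.
Re > 4000 → turbulent. Relative roughness ε/D = 0.000191/0.108 = 0.00177. Haaland: 1/√f = -1.8 log₁₀[(0.00177/3.7)^1.11 + 6.9/1.511e+05] = -1.8 log₁₀[0.000206 + 4.57e-05] = 6.478, so f = 0.02383.
Darcy-Weisbach: ΔP = f(L/D)(ρV²/2) = 0.02383·(170/0.108)·(998·1.288²/2) = 0.02383·1574·827.9 = 3.105e+04 Pa.
ΔP = 3.105e+04 Pa = 31.1 kPa.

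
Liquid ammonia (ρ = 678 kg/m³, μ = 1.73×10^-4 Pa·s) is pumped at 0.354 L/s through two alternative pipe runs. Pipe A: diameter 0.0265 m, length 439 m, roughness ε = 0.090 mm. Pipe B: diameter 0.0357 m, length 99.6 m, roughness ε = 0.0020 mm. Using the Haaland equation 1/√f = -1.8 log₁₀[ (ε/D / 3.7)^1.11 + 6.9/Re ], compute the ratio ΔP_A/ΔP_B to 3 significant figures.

Pipe A: V = Q/A = 0.000354/0.0005515 = 0.6418 m/s; Re = 6.666e+04; ε/D = 0.0034; Haaland → f = 0.02875; ΔP_A = f(L/D)(ρV²/2) = 6.65e+04 Pa.
Pipe B: V = Q/A = 0.000354/0.001001 = 0.3537 m/s; Re = 4.948e+04; ε/D = 5.6e-05; Haaland → f = 0.02091; ΔP_B = f(L/D)(ρV²/2) = 2473 Pa.
ΔP_A/ΔP_B = 6.65e+04/2473 = 26.9.

ΔP_A/ΔP_B ≈ 26.9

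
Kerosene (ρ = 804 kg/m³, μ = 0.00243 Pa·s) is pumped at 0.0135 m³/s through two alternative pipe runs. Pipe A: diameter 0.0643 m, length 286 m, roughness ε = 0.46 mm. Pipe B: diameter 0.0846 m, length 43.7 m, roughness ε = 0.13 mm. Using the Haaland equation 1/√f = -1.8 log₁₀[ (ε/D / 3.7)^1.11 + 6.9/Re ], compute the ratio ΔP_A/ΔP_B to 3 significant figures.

ΔP_A/ΔP_B ≈ 36.7

Pipe A: V = Q/A = 0.0135/0.003247 = 4.157 m/s; Re = 8.845e+04; ε/D = 0.00715; Haaland → f = 0.03479; ΔP_A = f(L/D)(ρV²/2) = 1.075e+06 Pa.
Pipe B: V = Q/A = 0.0135/0.005621 = 2.402 m/s; Re = 6.722e+04; ε/D = 0.00154; Haaland → f = 0.02443; ΔP_B = f(L/D)(ρV²/2) = 2.926e+04 Pa.
ΔP_A/ΔP_B = 1.075e+06/2.926e+04 = 36.7.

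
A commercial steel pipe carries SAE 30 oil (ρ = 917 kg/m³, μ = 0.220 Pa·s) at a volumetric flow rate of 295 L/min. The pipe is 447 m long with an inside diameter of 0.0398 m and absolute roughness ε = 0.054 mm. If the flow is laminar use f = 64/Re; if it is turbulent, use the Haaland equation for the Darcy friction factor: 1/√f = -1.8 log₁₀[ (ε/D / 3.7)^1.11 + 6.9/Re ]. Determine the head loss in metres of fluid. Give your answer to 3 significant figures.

Q = 295 L/min = 295/60000 = 0.004917 m³/s.
Cross-sectional area A = πD²/4 = π(0.0398)²/4 = 0.001244 m²; mean velocity V = Q/A = 0.004917/0.001244 = 3.952 m/s.
Reynolds number Re = ρVD/μ = 917 · 3.952 · 0.0398 / 0.22 = 655.6.
Re < 2300 → laminar flow, so f = 64/Re = 64/655.6 = 0.09762 (the turbulent correlation is not needed).
Darcy-Weisbach: ΔP = f(L/D)(ρV²/2) = 0.09762·(447/0.0398)·(917·3.952²/2) = 0.09762·1.123e+04·7161 = 7.851e+06 Pa.
Head loss h_f = ΔP/(ρg) = 7.851e+06/(917·9.81) = 873 m.

h_f ≈ 873 m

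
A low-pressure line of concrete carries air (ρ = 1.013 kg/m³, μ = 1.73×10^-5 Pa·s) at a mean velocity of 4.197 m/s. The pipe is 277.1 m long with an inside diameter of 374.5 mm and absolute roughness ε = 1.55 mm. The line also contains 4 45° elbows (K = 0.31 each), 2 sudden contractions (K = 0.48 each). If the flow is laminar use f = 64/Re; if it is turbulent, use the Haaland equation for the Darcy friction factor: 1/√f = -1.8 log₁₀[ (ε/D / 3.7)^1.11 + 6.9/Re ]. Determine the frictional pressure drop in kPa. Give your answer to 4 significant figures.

ΔP ≈ 0.2163 kPa

Reynolds number Re = ρVD/μ = 1.013 · 4.197 · 0.3745 / 1.73e-05 = 9.204e+04.
Re > 4000 → turbulent. Relative roughness ε/D = 0.00155/0.3745 = 0.00414. Haaland: 1/√f = -1.8 log₁₀[(0.00414/3.7)^1.11 + 6.9/9.204e+04] = -1.8 log₁₀[0.00053 + 7.5e-05] = 5.793, so f = 0.0298.
Total minor-loss coefficient ΣK = 4·0.31 + 2·0.48 = 2.2.
ΔP = [f·L/D + ΣK]·(ρV²/2) = [0.0298·277.1/0.3745 + 2.2]·(1.013·4.197²/2) = [22.05 + 2.2]·8.922 = 216.3 Pa.
ΔP = 216.3 Pa = 0.2163 kPa.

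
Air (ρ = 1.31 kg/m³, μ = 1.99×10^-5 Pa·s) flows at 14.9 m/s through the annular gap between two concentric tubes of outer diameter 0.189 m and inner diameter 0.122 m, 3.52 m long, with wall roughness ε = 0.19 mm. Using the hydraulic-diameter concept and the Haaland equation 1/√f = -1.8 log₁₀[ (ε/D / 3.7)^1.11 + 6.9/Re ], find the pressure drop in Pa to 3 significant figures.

Hydraulic diameter D_h = 4A/P = D_o - D_i = 0.189 - 0.122 = 0.067 m.
Re = ρVD_h/μ = 1.31·14.9·0.067/1.99e-05 = 6.572e+04.
ε/D_h = 0.00019/0.067 = 0.00284; Haaland gives 1/√f = -1.8 log₁₀[0.000348+0.000105] = 6.019, so f = 0.0276.
ΔP = f(L/D_h)(ρV²/2) = 0.0276·3.52/0.067·145.4 = 210.9 Pa.

ΔP ≈ 211 Pa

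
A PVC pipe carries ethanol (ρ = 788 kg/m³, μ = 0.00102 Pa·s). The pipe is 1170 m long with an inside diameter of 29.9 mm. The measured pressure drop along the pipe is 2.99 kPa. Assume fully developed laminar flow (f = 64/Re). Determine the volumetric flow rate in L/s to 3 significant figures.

Q ≈ 0.0491 L/s

For laminar flow, f = 64/Re with Re = ρVD/μ, so Darcy-Weisbach reduces to ΔP = 32μLV/D². Solving for V: V = ΔP·D²/(32μL) = 2990·(0.0299)²/(32·0.00102·1170) = 0.07 m/s.
Check: Re = ρVD/μ = 788·0.07·0.0299/0.00102 = 1617 < 2300, so the laminar assumption holds.
Q = V·A = 0.07·(π/4·0.0299²) = 4.915e-05 m³/s = 0.0491 L/s.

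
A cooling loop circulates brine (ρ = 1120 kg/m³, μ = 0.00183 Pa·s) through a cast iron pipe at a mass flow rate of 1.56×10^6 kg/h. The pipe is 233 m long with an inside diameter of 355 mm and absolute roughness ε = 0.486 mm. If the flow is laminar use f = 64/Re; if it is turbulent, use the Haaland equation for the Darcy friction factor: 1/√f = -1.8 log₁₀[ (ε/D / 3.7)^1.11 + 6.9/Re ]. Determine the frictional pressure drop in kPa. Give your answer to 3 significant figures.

ṁ = 1.56×10^6 kg/h = 1.56×10^6/3600 = 433.3 kg/s.
A = πD²/4 = π(0.355)²/4 = 0.09898 m²; mean velocity V = ṁ/(ρA) = 433.3/(1120 · 0.09898) = 3.909 m/s.
Reynolds number Re = ρVD/μ = 1120 · 3.909 · 0.355 / 0.00183 = 8.493e+05.
Re > 4000 → turbulent. Relative roughness ε/D = 0.000486/0.355 = 0.00137. Haaland: 1/√f = -1.8 log₁₀[(0.00137/3.7)^1.11 + 6.9/8.493e+05] = -1.8 log₁₀[0.000155 + 8.12e-06] = 6.817, so f = 0.02152.
Darcy-Weisbach: ΔP = f(L/D)(ρV²/2) = 0.02152·(233/0.355)·(1120·3.909²/2) = 0.02152·656.3·8557 = 1.209e+05 Pa.
ΔP = 1.209e+05 Pa = 121 kPa.

ΔP ≈ 121 kPa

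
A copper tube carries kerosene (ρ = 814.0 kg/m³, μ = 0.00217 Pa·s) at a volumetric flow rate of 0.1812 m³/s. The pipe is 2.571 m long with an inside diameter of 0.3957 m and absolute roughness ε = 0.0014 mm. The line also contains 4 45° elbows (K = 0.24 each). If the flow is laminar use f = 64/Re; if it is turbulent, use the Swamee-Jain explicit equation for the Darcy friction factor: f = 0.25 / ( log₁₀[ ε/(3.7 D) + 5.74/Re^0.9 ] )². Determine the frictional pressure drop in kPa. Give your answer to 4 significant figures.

Cross-sectional area A = πD²/4 = π(0.3957)²/4 = 0.123 m²; mean velocity V = Q/A = 0.1812/0.123 = 1.473 m/s.
Reynolds number Re = ρVD/μ = 814 · 1.473 · 0.3957 / 0.00217 = 2.187e+05.
Re > 4000 → turbulent. Relative roughness ε/D = 1.4e-06/0.3957 = 3.54e-06. Swamee-Jain: f = 0.25/(log₁₀[3.54e-06/3.7 + 5.74/2.187e+05^0.9])² = 0.25/(log₁₀[9.56e-07 + 8.97e-05])² = 0.25/(-4.042)² = 0.0153.
Total minor-loss coefficient ΣK = 4·0.24 = 0.96.
ΔP = [f·L/D + ΣK]·(ρV²/2) = [0.0153·2.571/0.3957 + 0.96]·(814·1.473²/2) = [0.0994 + 0.96]·883.6 = 936.1 Pa.
ΔP = 936.1 Pa = 0.9361 kPa.

ΔP ≈ 0.9361 kPa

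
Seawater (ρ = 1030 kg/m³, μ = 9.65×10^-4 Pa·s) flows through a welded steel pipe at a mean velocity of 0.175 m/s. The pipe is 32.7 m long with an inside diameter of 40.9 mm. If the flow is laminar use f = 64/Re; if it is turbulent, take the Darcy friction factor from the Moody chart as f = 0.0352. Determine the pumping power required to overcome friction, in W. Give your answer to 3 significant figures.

P ≈ 0.102 W

Reynolds number Re = ρVD/μ = 1030 · 0.175 · 0.0409 / 0.000965 = 7640.
Re > 4000 → turbulent; use the Moody-chart value f = 0.0352.
Darcy-Weisbach: ΔP = f(L/D)(ρV²/2) = 0.0352·(32.7/0.0409)·(1030·0.175²/2) = 0.0352·799.5·15.77 = 443.9 Pa.
Q = V·A = 0.175·0.001314 = 0.0002299 m³/s.
Pumping power P = QΔP = 0.0002299·443.9 = 0.1021 W = 0.102 W.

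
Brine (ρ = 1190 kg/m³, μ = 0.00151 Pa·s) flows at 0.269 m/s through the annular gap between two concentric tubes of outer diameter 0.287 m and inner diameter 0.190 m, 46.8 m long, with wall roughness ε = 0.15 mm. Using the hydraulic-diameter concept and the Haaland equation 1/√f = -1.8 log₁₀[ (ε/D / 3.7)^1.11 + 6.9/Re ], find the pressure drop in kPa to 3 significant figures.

ΔP ≈ 0.592 kPa

Hydraulic diameter D_h = 4A/P = D_o - D_i = 0.287 - 0.19 = 0.097 m.
Re = ρVD_h/μ = 1190·0.269·0.097/0.00151 = 2.056e+04.
ε/D_h = 0.00015/0.097 = 0.00155; Haaland gives 1/√f = -1.8 log₁₀[0.000178+0.000336] = 5.922, so f = 0.02852.
ΔP = f(L/D_h)(ρV²/2) = 0.02852·46.8/0.097·43.05 = 592.4 Pa.
ΔP = 0.592 kPa.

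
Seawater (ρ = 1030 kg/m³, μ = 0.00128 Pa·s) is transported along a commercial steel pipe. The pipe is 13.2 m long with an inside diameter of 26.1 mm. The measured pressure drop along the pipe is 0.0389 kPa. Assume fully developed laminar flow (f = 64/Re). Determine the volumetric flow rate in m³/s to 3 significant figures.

For laminar flow, f = 64/Re with Re = ρVD/μ, so Darcy-Weisbach reduces to ΔP = 32μLV/D². Solving for V: V = ΔP·D²/(32μL) = 38.9·(0.0261)²/(32·0.00128·13.2) = 0.04901 m/s.
Check: Re = ρVD/μ = 1030·0.04901·0.0261/0.00128 = 1029 < 2300, so the laminar assumption holds.
Q = V·A = 0.04901·(π/4·0.0261²) = 2.622e-05 m³/s = 2.62×10^-5 m³/s.

Q ≈ 2.62×10^-5 m³/s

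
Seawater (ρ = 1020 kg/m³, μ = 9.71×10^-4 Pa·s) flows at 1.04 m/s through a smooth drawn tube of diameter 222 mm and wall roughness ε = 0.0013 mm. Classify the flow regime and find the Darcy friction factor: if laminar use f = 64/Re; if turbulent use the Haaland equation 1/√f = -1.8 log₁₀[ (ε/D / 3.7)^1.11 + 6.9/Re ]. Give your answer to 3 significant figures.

f ≈ 0.0150

Re = ρVD/μ = 1020·1.04·0.222/0.000971 = 2.425e+05.
Re > 4000 → turbulent. ε/D = 1.3e-06/0.222 = 5.86e-06; Haaland: 1/√f = -1.8 log₁₀[3.64e-07 + 2.84e-05] = 8.173, so f = 0.01497.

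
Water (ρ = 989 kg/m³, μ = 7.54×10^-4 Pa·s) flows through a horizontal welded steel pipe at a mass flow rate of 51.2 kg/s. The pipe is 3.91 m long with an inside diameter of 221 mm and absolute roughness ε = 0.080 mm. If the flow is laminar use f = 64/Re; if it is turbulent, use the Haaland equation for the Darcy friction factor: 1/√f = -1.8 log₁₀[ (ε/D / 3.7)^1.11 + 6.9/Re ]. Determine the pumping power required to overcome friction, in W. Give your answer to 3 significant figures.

A = πD²/4 = π(0.221)²/4 = 0.03836 m²; mean velocity V = ṁ/(ρA) = 51.2/(989 · 0.03836) = 1.35 m/s.
Reynolds number Re = ρVD/μ = 989 · 1.35 · 0.221 / 0.000754 = 3.912e+05.
Re > 4000 → turbulent. Relative roughness ε/D = 8e-05/0.221 = 0.000362. Haaland: 1/√f = -1.8 log₁₀[(0.000362/3.7)^1.11 + 6.9/3.912e+05] = -1.8 log₁₀[3.54e-05 + 1.76e-05] = 7.695, so f = 0.01689.
Darcy-Weisbach: ΔP = f(L/D)(ρV²/2) = 0.01689·(3.91/0.221)·(989·1.35²/2) = 0.01689·17.69·900.7 = 269.1 Pa.
Q = ṁ/ρ = 51.2/989 = 0.05177 m³/s.
Pumping power P = QΔP = 0.05177·269.1 = 13.93 W = 13.9 W.

P ≈ 13.9 W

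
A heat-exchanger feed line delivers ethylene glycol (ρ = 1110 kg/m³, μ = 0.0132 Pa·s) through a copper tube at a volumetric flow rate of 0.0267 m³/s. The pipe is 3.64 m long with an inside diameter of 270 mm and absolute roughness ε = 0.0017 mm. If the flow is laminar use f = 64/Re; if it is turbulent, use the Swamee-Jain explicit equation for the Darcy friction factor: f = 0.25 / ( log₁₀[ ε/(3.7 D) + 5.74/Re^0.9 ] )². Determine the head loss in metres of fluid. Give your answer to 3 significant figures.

Cross-sectional area A = πD²/4 = π(0.27)²/4 = 0.05726 m²; mean velocity V = Q/A = 0.0267/0.05726 = 0.4663 m/s.
Reynolds number Re = ρVD/μ = 1110 · 0.4663 · 0.27 / 0.0132 = 1.059e+04.
Re > 4000 → turbulent. Relative roughness ε/D = 1.7e-06/0.27 = 6.3e-06. Swamee-Jain: f = 0.25/(log₁₀[6.3e-06/3.7 + 5.74/1.059e+04^0.9])² = 0.25/(log₁₀[1.7e-06 + 0.00137])² = 0.25/(-2.863)² = 0.0305.
Darcy-Weisbach: ΔP = f(L/D)(ρV²/2) = 0.0305·(3.64/0.27)·(1110·0.4663²/2) = 0.0305·13.48·120.7 = 49.63 Pa.
Head loss h_f = ΔP/(ρg) = 49.63/(1110·9.81) = 0.00456 m.

h_f ≈ 0.00456 m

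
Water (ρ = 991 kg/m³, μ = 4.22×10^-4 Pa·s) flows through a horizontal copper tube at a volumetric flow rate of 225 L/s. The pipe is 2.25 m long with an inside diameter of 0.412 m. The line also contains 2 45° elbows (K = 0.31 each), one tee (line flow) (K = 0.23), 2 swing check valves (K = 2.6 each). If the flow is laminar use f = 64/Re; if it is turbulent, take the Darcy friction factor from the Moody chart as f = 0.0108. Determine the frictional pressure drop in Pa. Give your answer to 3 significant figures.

Q = 225 L/s = 225/1000 = 0.225 m³/s.
Cross-sectional area A = πD²/4 = π(0.412)²/4 = 0.1333 m²; mean velocity V = Q/A = 0.225/0.1333 = 1.688 m/s.
Reynolds number Re = ρVD/μ = 991 · 1.688 · 0.412 / 0.000422 = 1.633e+06.
Re > 4000 → turbulent; use the Moody-chart value f = 0.0108.
Total minor-loss coefficient ΣK = 2·0.31 + 1·0.23 + 2·2.6 = 6.05.
ΔP = [f·L/D + ΣK]·(ρV²/2) = [0.0108·2.25/0.412 + 6.05]·(991·1.688²/2) = [0.05898 + 6.05]·1411 = 8622 Pa.

ΔP ≈ 8620 Pa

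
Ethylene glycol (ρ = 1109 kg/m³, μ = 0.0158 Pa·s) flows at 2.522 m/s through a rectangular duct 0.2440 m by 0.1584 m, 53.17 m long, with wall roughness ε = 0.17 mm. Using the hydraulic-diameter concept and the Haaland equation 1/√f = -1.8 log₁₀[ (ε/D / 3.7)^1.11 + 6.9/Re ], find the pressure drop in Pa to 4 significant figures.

Hydraulic diameter D_h = 4A/P = 4·(0.244·0.1584)/(2·(0.244+0.1584)) = 0.1546/0.8048 = 0.1921 m.
Re = ρVD_h/μ = 1109·2.522·0.1921/0.0158 = 3.4e+04.
ε/D_h = 0.00017/0.1921 = 0.000885; Haaland gives 1/√f = -1.8 log₁₀[9.56e-05+0.000203] = 6.345, so f = 0.02484.
ΔP = f(L/D_h)(ρV²/2) = 0.02484·53.17/0.1921·3527 = 2.425e+04 Pa.

ΔP ≈ 24250 Pa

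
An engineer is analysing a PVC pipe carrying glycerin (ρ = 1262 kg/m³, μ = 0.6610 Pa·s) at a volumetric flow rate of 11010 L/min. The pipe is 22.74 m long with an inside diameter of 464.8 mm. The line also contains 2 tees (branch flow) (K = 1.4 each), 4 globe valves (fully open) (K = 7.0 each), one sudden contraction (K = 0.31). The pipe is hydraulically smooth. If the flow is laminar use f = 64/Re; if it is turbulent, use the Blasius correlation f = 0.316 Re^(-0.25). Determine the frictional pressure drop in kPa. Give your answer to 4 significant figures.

Q = 11010 L/min = 11010/60000 = 0.1835 m³/s.
Cross-sectional area A = πD²/4 = π(0.4648)²/4 = 0.1697 m²; mean velocity V = Q/A = 0.1835/0.1697 = 1.081 m/s.
Reynolds number Re = ρVD/μ = 1262 · 1.081 · 0.4648 / 0.661 = 959.7.
Re < 2300 → laminar flow, so f = 64/Re = 64/959.7 = 0.06669 (the turbulent correlation is not needed).
Total minor-loss coefficient ΣK = 2·1.4 + 4·7 + 1·0.31 = 31.1.
ΔP = [f·L/D + ΣK]·(ρV²/2) = [0.06669·22.74/0.4648 + 31.1]·(1262·1.081²/2) = [3.263 + 31.1]·738 = 2.537e+04 Pa.
ΔP = 2.537e+04 Pa = 25.37 kPa.

ΔP ≈ 25.37 kPa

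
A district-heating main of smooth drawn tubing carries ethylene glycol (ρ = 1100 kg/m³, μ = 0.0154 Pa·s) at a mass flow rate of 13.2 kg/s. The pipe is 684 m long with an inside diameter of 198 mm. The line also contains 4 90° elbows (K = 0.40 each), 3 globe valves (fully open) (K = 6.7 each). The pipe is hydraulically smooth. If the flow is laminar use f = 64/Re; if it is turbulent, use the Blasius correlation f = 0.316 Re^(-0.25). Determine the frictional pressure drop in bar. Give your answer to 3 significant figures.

ΔP ≈ 0.124 bar

A = πD²/4 = π(0.198)²/4 = 0.03079 m²; mean velocity V = ṁ/(ρA) = 13.2/(1100 · 0.03079) = 0.3897 m/s.
Reynolds number Re = ρVD/μ = 1100 · 0.3897 · 0.198 / 0.0154 = 5512.
Re > 4000 → turbulent. Smooth-pipe (Blasius): f = 0.316 Re^(-0.25) = 0.316/(5512)^0.25 = 0.03667.
Total minor-loss coefficient ΣK = 4·0.4 + 3·6.7 = 21.7.
ΔP = [f·L/D + ΣK]·(ρV²/2) = [0.03667·684/0.198 + 21.7]·(1100·0.3897²/2) = [126.7 + 21.7]·83.54 = 1.24e+04 Pa.
ΔP = 1.24e+04 Pa = 0.124 bar.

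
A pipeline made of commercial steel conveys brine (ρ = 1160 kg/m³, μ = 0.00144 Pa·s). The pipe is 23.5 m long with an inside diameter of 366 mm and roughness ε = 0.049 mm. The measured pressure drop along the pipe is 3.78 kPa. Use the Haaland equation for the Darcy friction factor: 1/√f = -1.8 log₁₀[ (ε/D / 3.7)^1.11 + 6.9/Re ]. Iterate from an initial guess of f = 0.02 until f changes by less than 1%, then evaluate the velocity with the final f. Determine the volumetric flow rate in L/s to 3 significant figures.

Q ≈ 283 L/s

Rearranging Darcy-Weisbach: V = √(2·ΔP·D/(f·L·ρ)). With ε/D = 4.9e-05/0.366 = 0.000134, iterate starting from f = 0.02:
  f = 0.02 → V = √(2·3780·0.366/(0.02·23.5·1160)) = 2.253 m/s; Re = ρVD/μ = 6.642e+05; f → 0.01424
  f = 0.01424 → V = 2.669 m/s; Re = 7.87e+05; f → 0.01404
  f = 0.01404 → V = 2.688 m/s; Re = 7.926e+05; f → 0.01404
Converged (Δf/f < 1%). With the final f = 0.01404: V = √(2·3780·0.366/(0.01404·23.5·1160)) = 2.689 m/s.
Q = V·A = 2.689·(π/4·0.366²) = 0.2829 m³/s = 283 L/s.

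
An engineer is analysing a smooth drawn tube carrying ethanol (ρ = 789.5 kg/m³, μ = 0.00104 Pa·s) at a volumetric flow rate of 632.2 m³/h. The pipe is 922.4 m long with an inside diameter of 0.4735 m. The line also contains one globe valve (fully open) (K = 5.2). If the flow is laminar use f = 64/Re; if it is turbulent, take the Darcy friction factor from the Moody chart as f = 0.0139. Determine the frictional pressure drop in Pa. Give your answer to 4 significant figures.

ΔP ≈ 12670 Pa

Q = 632.2 m³/h = 632.2/3600 = 0.1756 m³/s.
Cross-sectional area A = πD²/4 = π(0.4735)²/4 = 0.1761 m²; mean velocity V = Q/A = 0.1756/0.1761 = 0.9973 m/s.
Reynolds number Re = ρVD/μ = 789.5 · 0.9973 · 0.4735 / 0.00104 = 3.585e+05.
Re > 4000 → turbulent; use the Moody-chart value f = 0.0139.
Total minor-loss coefficient ΣK = 1·5.2 = 5.2.
ΔP = [f·L/D + ΣK]·(ρV²/2) = [0.0139·922.4/0.4735 + 5.2]·(789.5·0.9973²/2) = [27.08 + 5.2]·392.6 = 1.267e+04 Pa.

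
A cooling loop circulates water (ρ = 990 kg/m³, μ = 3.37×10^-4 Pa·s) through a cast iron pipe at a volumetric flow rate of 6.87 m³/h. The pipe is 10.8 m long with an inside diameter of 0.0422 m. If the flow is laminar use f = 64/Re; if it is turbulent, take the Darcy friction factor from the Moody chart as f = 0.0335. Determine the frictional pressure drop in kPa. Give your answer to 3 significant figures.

Q = 6.87 m³/h = 6.87/3600 = 0.001908 m³/s.
Cross-sectional area A = πD²/4 = π(0.0422)²/4 = 0.001399 m²; mean velocity V = Q/A = 0.001908/0.001399 = 1.364 m/s.
Reynolds number Re = ρVD/μ = 990 · 1.364 · 0.0422 / 0.000337 = 1.691e+05.
Re > 4000 → turbulent; use the Moody-chart value f = 0.0335.
Darcy-Weisbach: ΔP = f(L/D)(ρV²/2) = 0.0335·(10.8/0.0422)·(990·1.364²/2) = 0.0335·255.9·921.5 = 7900 Pa.
ΔP = 7900 Pa = 7.90 kPa.

ΔP ≈ 7.90 kPa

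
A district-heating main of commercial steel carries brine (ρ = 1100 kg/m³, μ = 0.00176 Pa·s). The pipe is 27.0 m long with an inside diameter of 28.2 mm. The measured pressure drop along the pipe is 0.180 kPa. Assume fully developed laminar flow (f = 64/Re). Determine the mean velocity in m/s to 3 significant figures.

V ≈ 0.0941 m/s

For laminar flow, f = 64/Re with Re = ρVD/μ, so Darcy-Weisbach reduces to ΔP = 32μLV/D². Solving for V: V = ΔP·D²/(32μL) = 180·(0.0282)²/(32·0.00176·27) = 0.09413 m/s.
Check: Re = ρVD/μ = 1100·0.09413·0.0282/0.00176 = 1659 < 2300, so the laminar assumption holds.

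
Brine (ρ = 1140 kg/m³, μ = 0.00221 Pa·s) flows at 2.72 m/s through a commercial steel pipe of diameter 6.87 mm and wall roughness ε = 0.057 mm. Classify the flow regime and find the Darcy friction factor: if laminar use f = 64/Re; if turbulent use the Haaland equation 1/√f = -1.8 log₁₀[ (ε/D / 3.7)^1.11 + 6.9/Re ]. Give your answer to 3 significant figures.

f ≈ 0.0414

Re = ρVD/μ = 1140·2.72·0.00687/0.00221 = 9639.
Re > 4000 → turbulent. ε/D = 5.7e-05/0.00687 = 0.0083; Haaland: 1/√f = -1.8 log₁₀[0.00115 + 0.000716] = 4.914, so f = 0.04141.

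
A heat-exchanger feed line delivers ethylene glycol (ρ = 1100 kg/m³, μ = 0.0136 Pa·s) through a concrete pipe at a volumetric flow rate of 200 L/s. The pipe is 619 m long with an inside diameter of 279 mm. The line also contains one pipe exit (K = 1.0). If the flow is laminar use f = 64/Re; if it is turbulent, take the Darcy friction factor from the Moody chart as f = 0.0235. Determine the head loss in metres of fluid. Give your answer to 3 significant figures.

Q = 200 L/s = 200/1000 = 0.2 m³/s.
Cross-sectional area A = πD²/4 = π(0.279)²/4 = 0.06114 m²; mean velocity V = Q/A = 0.2/0.06114 = 3.271 m/s.
Reynolds number Re = ρVD/μ = 1100 · 3.271 · 0.279 / 0.0136 = 7.382e+04.
Re > 4000 → turbulent; use the Moody-chart value f = 0.0235.
Total minor-loss coefficient ΣK = 1·1 = 1.
ΔP = [f·L/D + ΣK]·(ρV²/2) = [0.0235·619/0.279 + 1]·(1100·3.271²/2) = [52.14 + 1]·5886 = 3.128e+05 Pa.
Head loss h_f = ΔP/(ρg) = 3.128e+05/(1100·9.81) = 29.0 m.

h_f ≈ 29.0 m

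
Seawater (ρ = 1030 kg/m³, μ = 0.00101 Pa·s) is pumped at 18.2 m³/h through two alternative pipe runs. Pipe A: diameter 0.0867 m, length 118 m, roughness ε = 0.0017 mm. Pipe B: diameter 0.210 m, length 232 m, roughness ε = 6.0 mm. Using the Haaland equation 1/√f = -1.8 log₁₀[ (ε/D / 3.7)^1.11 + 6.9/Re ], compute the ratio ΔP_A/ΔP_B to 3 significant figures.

Pipe A: V = Q/A = 0.005056/0.005904 = 0.8563 m/s; Re = 7.571e+04; ε/D = 1.96e-05; Haaland → f = 0.01897; ΔP_A = f(L/D)(ρV²/2) = 9750 Pa.
Pipe B: V = Q/A = 0.005056/0.03464 = 0.146 m/s; Re = 3.126e+04; ε/D = 0.0286; Haaland → f = 0.05715; ΔP_B = f(L/D)(ρV²/2) = 692.7 Pa.
ΔP_A/ΔP_B = 9750/692.7 = 14.1.

ΔP_A/ΔP_B ≈ 14.1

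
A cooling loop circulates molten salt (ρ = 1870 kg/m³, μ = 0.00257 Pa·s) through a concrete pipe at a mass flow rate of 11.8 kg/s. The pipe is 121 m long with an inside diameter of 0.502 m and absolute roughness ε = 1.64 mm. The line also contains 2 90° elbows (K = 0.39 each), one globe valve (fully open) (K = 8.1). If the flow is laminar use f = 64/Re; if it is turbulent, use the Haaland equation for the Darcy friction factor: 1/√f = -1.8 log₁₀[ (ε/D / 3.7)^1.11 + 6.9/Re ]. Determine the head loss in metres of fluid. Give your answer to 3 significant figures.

A = πD²/4 = π(0.502)²/4 = 0.1979 m²; mean velocity V = ṁ/(ρA) = 11.8/(1870 · 0.1979) = 0.03188 m/s.
Reynolds number Re = ρVD/μ = 1870 · 0.03188 · 0.502 / 0.00257 = 1.165e+04.
Re > 4000 → turbulent. Relative roughness ε/D = 0.00164/0.502 = 0.00327. Haaland: 1/√f = -1.8 log₁₀[(0.00327/3.7)^1.11 + 6.9/1.165e+04] = -1.8 log₁₀[0.000407 + 0.000593] = 5.4, so f = 0.03429.
Total minor-loss coefficient ΣK = 2·0.39 + 1·8.1 = 8.88.
ΔP = [f·L/D + ΣK]·(ρV²/2) = [0.03429·121/0.502 + 8.88]·(1870·0.03188²/2) = [8.266 + 8.88]·0.9504 = 16.29 Pa.
Head loss h_f = ΔP/(ρg) = 16.29/(1870·9.81) = 8.88×10^-4 m.

h_f ≈ 8.88×10^-4 m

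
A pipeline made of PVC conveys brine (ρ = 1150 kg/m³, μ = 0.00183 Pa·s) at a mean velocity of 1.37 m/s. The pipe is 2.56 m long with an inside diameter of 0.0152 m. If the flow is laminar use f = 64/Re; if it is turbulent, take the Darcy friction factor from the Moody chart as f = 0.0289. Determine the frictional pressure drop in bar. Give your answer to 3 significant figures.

Reynolds number Re = ρVD/μ = 1150 · 1.37 · 0.0152 / 0.00183 = 1.309e+04.
Re > 4000 → turbulent; use the Moody-chart value f = 0.0289.
Darcy-Weisbach: ΔP = f(L/D)(ρV²/2) = 0.0289·(2.56/0.0152)·(1150·1.37²/2) = 0.0289·168.4·1079 = 5253 Pa.
ΔP = 5253 Pa = 0.0525 bar.

ΔP ≈ 0.0525 bar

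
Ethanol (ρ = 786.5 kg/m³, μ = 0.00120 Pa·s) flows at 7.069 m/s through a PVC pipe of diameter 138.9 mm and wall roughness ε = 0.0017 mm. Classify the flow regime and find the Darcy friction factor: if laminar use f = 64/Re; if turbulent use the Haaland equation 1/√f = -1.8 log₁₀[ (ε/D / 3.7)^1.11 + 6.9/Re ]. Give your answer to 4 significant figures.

Re = ρVD/μ = 786.5·7.069·0.1389/0.0012 = 6.435e+05.
Re > 4000 → turbulent. ε/D = 1.7e-06/0.1389 = 1.22e-05; Haaland: 1/√f = -1.8 log₁₀[8.25e-07 + 1.07e-05] = 8.888, so f = 0.01266.

f ≈ 0.01266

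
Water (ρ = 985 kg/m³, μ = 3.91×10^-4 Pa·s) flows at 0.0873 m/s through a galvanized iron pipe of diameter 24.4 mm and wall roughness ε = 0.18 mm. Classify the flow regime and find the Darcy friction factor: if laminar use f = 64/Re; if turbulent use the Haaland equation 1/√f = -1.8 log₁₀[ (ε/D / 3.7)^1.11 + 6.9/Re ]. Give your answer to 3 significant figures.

Re = ρVD/μ = 985·0.0873·0.0244/0.000391 = 5366.
Re > 4000 → turbulent. ε/D = 0.00018/0.0244 = 0.00738; Haaland: 1/√f = -1.8 log₁₀[0.00101 + 0.00129] = 4.752, so f = 0.04429.

f ≈ 0.0443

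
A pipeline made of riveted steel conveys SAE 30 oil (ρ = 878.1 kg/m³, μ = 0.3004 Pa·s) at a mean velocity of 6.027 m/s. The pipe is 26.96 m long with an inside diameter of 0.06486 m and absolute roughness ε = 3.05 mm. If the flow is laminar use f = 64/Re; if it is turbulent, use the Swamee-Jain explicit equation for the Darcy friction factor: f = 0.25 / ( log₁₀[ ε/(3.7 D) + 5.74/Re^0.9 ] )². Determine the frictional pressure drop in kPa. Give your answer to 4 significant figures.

Reynolds number Re = ρVD/μ = 878.1 · 6.027 · 0.06486 / 0.3 = 1143.
Re < 2300 → laminar flow, so f = 64/Re = 64/1143 = 0.05601 (the turbulent correlation is not needed).
Darcy-Weisbach: ΔP = f(L/D)(ρV²/2) = 0.05601·(26.96/0.06486)·(878.1·6.027²/2) = 0.05601·415.7·1.595e+04 = 3.713e+05 Pa.
ΔP = 3.713e+05 Pa = 371.3 kPa.

ΔP ≈ 371.3 kPa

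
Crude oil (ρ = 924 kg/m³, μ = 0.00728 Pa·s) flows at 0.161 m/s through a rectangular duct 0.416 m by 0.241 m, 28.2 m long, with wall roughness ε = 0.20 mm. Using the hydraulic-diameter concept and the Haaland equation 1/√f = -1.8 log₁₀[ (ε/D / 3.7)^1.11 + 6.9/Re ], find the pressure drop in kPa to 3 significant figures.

ΔP ≈ 0.0398 kPa

Hydraulic diameter D_h = 4A/P = 4·(0.416·0.241)/(2·(0.416+0.241)) = 0.401/1.314 = 0.3052 m.
Re = ρVD_h/μ = 924·0.161·0.3052/0.00728 = 6237.
ε/D_h = 0.0002/0.3052 = 0.000655; Haaland gives 1/√f = -1.8 log₁₀[6.85e-05+0.00111] = 5.274, so f = 0.03595.
ΔP = f(L/D_h)(ρV²/2) = 0.03595·28.2/0.3052·11.98 = 39.78 Pa.
ΔP = 0.0398 kPa.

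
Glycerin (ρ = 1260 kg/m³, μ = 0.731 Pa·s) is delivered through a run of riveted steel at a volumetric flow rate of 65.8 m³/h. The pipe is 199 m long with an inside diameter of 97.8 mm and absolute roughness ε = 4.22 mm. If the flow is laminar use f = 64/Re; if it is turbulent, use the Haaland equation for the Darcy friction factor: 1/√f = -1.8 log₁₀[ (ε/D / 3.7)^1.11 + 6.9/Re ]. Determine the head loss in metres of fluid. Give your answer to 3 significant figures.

h_f ≈ 95.8 m

Q = 65.8 m³/h = 65.8/3600 = 0.01828 m³/s.
Cross-sectional area A = πD²/4 = π(0.0978)²/4 = 0.007512 m²; mean velocity V = Q/A = 0.01828/0.007512 = 2.433 m/s.
Reynolds number Re = ρVD/μ = 1260 · 2.433 · 0.0978 / 0.731 = 410.2.
Re < 2300 → laminar flow, so f = 64/Re = 64/410.2 = 0.156 (the turbulent correlation is not needed).
Darcy-Weisbach: ΔP = f(L/D)(ρV²/2) = 0.156·(199/0.0978)·(1260·2.433²/2) = 0.156·2035·3730 = 1.184e+06 Pa.
Head loss h_f = ΔP/(ρg) = 1.184e+06/(1260·9.81) = 95.8 m.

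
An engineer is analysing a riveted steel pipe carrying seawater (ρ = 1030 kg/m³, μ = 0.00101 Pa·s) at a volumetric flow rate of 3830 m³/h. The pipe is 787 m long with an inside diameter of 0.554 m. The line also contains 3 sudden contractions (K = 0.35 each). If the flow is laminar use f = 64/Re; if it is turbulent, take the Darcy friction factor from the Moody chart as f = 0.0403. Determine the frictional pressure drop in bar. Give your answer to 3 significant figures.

ΔP ≈ 5.85 bar

Q = 3830 m³/h = 3830/3600 = 1.064 m³/s.
Cross-sectional area A = πD²/4 = π(0.554)²/4 = 0.2411 m²; mean velocity V = Q/A = 1.064/0.2411 = 4.414 m/s.
Reynolds number Re = ρVD/μ = 1030 · 4.414 · 0.554 / 0.00101 = 2.494e+06.
Re > 4000 → turbulent; use the Moody-chart value f = 0.0403.
Total minor-loss coefficient ΣK = 3·0.35 = 1.05.
ΔP = [f·L/D + ΣK]·(ρV²/2) = [0.0403·787/0.554 + 1.05]·(1030·4.414²/2) = [57.25 + 1.05]·1.003e+04 = 5.848e+05 Pa.
ΔP = 5.848e+05 Pa = 5.85 bar.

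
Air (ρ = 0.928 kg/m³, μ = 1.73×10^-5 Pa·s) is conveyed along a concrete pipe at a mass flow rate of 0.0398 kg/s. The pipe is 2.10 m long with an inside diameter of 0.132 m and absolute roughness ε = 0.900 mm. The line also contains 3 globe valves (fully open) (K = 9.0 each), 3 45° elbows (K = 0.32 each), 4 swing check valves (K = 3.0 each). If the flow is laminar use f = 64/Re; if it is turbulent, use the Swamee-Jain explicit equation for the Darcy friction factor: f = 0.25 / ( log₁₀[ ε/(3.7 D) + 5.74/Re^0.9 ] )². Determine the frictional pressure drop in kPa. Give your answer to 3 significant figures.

ΔP ≈ 0.185 kPa

A = πD²/4 = π(0.132)²/4 = 0.01368 m²; mean velocity V = ṁ/(ρA) = 0.0398/(0.928 · 0.01368) = 3.134 m/s.
Reynolds number Re = ρVD/μ = 0.928 · 3.134 · 0.132 / 1.73e-05 = 2.219e+04.
Re > 4000 → turbulent. Relative roughness ε/D = 0.0009/0.132 = 0.00682. Swamee-Jain: f = 0.25/(log₁₀[0.00682/3.7 + 5.74/2.219e+04^0.9])² = 0.25/(log₁₀[0.00184 + 0.000704])² = 0.25/(-2.594)² = 0.03715.
Total minor-loss coefficient ΣK = 3·9 + 3·0.32 + 4·3 = 40.
ΔP = [f·L/D + ΣK]·(ρV²/2) = [0.03715·2.1/0.132 + 40]·(0.928·3.134²/2) = [0.591 + 40]·4.557 = 184.8 Pa.
ΔP = 184.8 Pa = 0.185 kPa.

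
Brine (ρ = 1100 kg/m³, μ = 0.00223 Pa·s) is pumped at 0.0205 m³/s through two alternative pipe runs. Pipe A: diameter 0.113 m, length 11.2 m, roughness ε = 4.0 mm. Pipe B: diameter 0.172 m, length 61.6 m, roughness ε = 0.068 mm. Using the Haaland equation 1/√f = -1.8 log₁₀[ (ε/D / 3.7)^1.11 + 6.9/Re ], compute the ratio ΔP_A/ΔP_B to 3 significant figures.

Pipe A: V = Q/A = 0.0205/0.01003 = 2.044 m/s; Re = 1.139e+05; ε/D = 0.0354; Haaland → f = 0.06169; ΔP_A = f(L/D)(ρV²/2) = 1.405e+04 Pa.
Pipe B: V = Q/A = 0.0205/0.02324 = 0.8823 m/s; Re = 7.486e+04; ε/D = 0.000395; Haaland → f = 0.02048; ΔP_B = f(L/D)(ρV²/2) = 3141 Pa.
ΔP_A/ΔP_B = 1.405e+04/3141 = 4.47.

ΔP_A/ΔP_B ≈ 4.47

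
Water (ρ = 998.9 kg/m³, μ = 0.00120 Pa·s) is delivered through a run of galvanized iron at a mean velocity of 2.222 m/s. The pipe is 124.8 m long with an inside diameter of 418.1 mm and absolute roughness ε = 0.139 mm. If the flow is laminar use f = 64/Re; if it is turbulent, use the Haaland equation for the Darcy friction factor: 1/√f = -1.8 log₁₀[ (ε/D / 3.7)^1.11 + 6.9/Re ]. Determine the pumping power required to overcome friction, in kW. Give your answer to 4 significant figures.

Reynolds number Re = ρVD/μ = 998.9 · 2.222 · 0.4181 / 0.0012 = 7.733e+05.
Re > 4000 → turbulent. Relative roughness ε/D = 0.000139/0.4181 = 0.000332. Haaland: 1/√f = -1.8 log₁₀[(0.000332/3.7)^1.11 + 6.9/7.733e+05] = -1.8 log₁₀[3.22e-05 + 8.92e-06] = 7.894, so f = 0.01605.
Darcy-Weisbach: ΔP = f(L/D)(ρV²/2) = 0.01605·(124.8/0.4181)·(998.9·2.222²/2) = 0.01605·298.5·2466 = 1.181e+04 Pa.
Q = V·A = 2.222·0.1373 = 0.3051 m³/s.
Pumping power P = QΔP = 0.3051·1.181e+04 = 3603.5 W = 3.604 kW.

P ≈ 3.604 kW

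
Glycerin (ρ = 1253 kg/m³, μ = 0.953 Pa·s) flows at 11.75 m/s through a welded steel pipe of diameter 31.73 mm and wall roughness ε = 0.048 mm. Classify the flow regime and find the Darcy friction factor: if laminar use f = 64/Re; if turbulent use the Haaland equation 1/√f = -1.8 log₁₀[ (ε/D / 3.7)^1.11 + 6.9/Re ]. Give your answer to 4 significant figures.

f ≈ 0.1306

Re = ρVD/μ = 1253·11.75·0.03173/0.953 = 490.2.
Re < 2300 → laminar, so f = 64/Re = 0.1306 (roughness is irrelevant in laminar flow).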